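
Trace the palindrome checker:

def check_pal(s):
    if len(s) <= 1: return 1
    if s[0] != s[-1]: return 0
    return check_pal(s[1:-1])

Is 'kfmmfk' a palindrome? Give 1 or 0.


check_pal('kfmmfk'): s[0]='k' == s[-1]='k' -> check check_pal('fmmf')
check_pal('fmmf'): s[0]='f' == s[-1]='f' -> check check_pal('mm')
check_pal('mm'): s[0]='m' == s[-1]='m' -> check check_pal('')
check_pal(''): len <= 1 -> return 1  (base case)
Result: 1 (palindrome)

1


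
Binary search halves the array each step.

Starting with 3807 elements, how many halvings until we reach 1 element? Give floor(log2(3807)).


3807 / 2 = 1903
1903 / 2 = 951
951 / 2 = 475
475 / 2 = 237
237 / 2 = 118
118 / 2 = 59
59 / 2 = 29
29 / 2 = 14
14 / 2 = 7
7 / 2 = 3
3 / 2 = 1
Reached 1 after 11 halvings

11


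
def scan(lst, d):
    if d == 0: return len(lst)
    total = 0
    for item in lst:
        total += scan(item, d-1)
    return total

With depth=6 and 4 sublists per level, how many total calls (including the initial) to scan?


At depth 0 (root): 1 call
At depth 1: each of 1 parents calls scan on 4 children = 4 calls
At depth 2: each of 4 parents calls scan on 4 children = 16 calls
At depth 3: each of 16 parents calls scan on 4 children = 64 calls
At depth 4: each of 64 parents calls scan on 4 children = 256 calls
At depth 5: each of 256 parents calls scan on 4 children = 1024 calls
At depth 6: each of 1024 parents calls scan on 4 children = 4096 calls
Total: 1 + 4 + 16 + 64 + 256 + 1024 + 4096 = 5461

5461


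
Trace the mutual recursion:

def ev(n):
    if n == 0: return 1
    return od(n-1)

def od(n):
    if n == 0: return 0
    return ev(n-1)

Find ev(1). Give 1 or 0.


ev(1) = od(0)
od(0) = 0  (base case)
Result: 0

0


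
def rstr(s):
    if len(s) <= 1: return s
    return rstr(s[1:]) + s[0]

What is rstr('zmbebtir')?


rstr('zmbebtir') = rstr('mbebtir') + 'z'
rstr('mbebtir') = rstr('bebtir') + 'm'
rstr('bebtir') = rstr('ebtir') + 'b'
rstr('ebtir') = rstr('btir') + 'e'
rstr('btir') = rstr('tir') + 'b'
rstr('tir') = rstr('ir') + 't'
rstr('ir') = rstr('r') + 'i'
rstr('r') = 'r'  (base case)
Concatenating: 'r' + 'i' + 't' + 'b' + 'e' + 'b' + 'm' + 'z' = 'ritbebmz'

ritbebmz


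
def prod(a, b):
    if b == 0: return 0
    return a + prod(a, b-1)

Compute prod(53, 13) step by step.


prod(53, 13) = 53 + prod(53, 12)
prod(53, 12) = 53 + prod(53, 11)
prod(53, 11) = 53 + prod(53, 10)
prod(53, 10) = 53 + prod(53, 9)
prod(53, 9) = 53 + prod(53, 8)
prod(53, 8) = 53 + prod(53, 7)
prod(53, 7) = 53 + prod(53, 6)
prod(53, 6) = 53 + prod(53, 5)
prod(53, 5) = 53 + prod(53, 4)
prod(53, 4) = 53 + prod(53, 3)
prod(53, 3) = 53 + prod(53, 2)
prod(53, 2) = 53 + prod(53, 1)
prod(53, 1) = 53 + prod(53, 0)
prod(53, 0) = 0  (base case)
Total: 53 + 53 + 53 + 53 + 53 + 53 + 53 + 53 + 53 + 53 + 53 + 53 + 53 + 0 = 689

689


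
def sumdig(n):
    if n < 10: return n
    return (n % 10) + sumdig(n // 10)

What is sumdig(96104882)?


sumdig(96104882) = 2 + sumdig(9610488)
sumdig(9610488) = 8 + sumdig(961048)
sumdig(961048) = 8 + sumdig(96104)
sumdig(96104) = 4 + sumdig(9610)
sumdig(9610) = 0 + sumdig(961)
sumdig(961) = 1 + sumdig(96)
sumdig(96) = 6 + sumdig(9)
sumdig(9) = 9  (base case)
Total: 2 + 8 + 8 + 4 + 0 + 1 + 6 + 9 = 38

38


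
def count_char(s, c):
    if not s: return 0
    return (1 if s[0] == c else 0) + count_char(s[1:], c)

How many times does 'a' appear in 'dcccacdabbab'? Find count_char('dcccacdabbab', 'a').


s[0]='d' != 'a' -> 0
s[0]='c' != 'a' -> 0
s[0]='c' != 'a' -> 0
s[0]='c' != 'a' -> 0
s[0]='a' == 'a' -> 1
s[0]='c' != 'a' -> 0
s[0]='d' != 'a' -> 0
s[0]='a' == 'a' -> 1
s[0]='b' != 'a' -> 0
s[0]='b' != 'a' -> 0
s[0]='a' == 'a' -> 1
s[0]='b' != 'a' -> 0
Sum: 0 + 0 + 0 + 0 + 1 + 0 + 0 + 1 + 0 + 0 + 1 + 0 = 3

3


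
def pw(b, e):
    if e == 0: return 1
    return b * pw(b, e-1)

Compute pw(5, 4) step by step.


pw(5, 4)
= 5 * pw(5, 3)
= 5 * 5 * pw(5, 2)
= 5 * 5 * 5 * pw(5, 1)
= 5 * 5 * 5 * 5 * pw(5, 0)
= 5 * 5 * 5 * 5 * 1
= 625

625


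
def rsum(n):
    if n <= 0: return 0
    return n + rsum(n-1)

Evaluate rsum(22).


rsum(22)
= 22 + 21 + 20 + 19 + 18 + 17 + 16 + 15 + 14 + 13 + 12 + 11 + 10 + 9 + 8 + 7 + 6 + 5 + 4 + 3 + 2 + 1 + rsum(0)
= 22 + 21 + 20 + 19 + 18 + 17 + 16 + 15 + 14 + 13 + 12 + 11 + 10 + 9 + 8 + 7 + 6 + 5 + 4 + 3 + 2 + 1 + 0
= 253

253


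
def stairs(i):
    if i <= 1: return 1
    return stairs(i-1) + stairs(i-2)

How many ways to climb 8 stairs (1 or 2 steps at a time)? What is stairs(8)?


Building up from base cases:
stairs(0) = 1
stairs(1) = 1
stairs(2) = stairs(1) + stairs(0) = 1 + 1 = 2
stairs(3) = stairs(2) + stairs(1) = 2 + 1 = 3
stairs(4) = stairs(3) + stairs(2) = 3 + 2 = 5
stairs(5) = stairs(4) + stairs(3) = 5 + 3 = 8
stairs(6) = stairs(5) + stairs(4) = 8 + 5 = 13
stairs(7) = stairs(6) + stairs(5) = 13 + 8 = 21
stairs(8) = stairs(7) + stairs(6) = 21 + 13 = 34

34


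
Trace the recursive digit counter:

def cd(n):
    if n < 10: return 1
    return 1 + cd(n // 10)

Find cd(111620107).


cd(111620107) = 1 + cd(11162010)
cd(11162010) = 1 + cd(1116201)
cd(1116201) = 1 + cd(111620)
cd(111620) = 1 + cd(11162)
cd(11162) = 1 + cd(1116)
cd(1116) = 1 + cd(111)
cd(111) = 1 + cd(11)
cd(11) = 1 + cd(1)
cd(1) = 1  (base case: 1 < 10)
Unwinding: 1 + 1 + 1 + 1 + 1 + 1 + 1 + 1 + 1 = 9

9


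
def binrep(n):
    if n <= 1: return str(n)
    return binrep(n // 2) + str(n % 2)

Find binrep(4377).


binrep(4377) = binrep(2188) + '1'
binrep(2188) = binrep(1094) + '0'
binrep(1094) = binrep(547) + '0'
binrep(547) = binrep(273) + '1'
binrep(273) = binrep(136) + '1'
binrep(136) = binrep(68) + '0'
binrep(68) = binrep(34) + '0'
binrep(34) = binrep(17) + '0'
binrep(17) = binrep(8) + '1'
binrep(8) = binrep(4) + '0'
binrep(4) = binrep(2) + '0'
binrep(2) = binrep(1) + '0'
binrep(1) = '1'  (base case)
Concatenating: '1' + '0' + '0' + '0' + '1' + '0' + '0' + '0' + '1' + '1' + '0' + '0' + '1' = '1000100011001'

1000100011001


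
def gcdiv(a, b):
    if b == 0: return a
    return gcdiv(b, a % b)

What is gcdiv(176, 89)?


gcdiv(176, 89) = gcdiv(89, 87)
gcdiv(89, 87) = gcdiv(87, 2)
gcdiv(87, 2) = gcdiv(2, 1)
gcdiv(2, 1) = gcdiv(1, 0)
gcdiv(1, 0) = 1  (base case)

1


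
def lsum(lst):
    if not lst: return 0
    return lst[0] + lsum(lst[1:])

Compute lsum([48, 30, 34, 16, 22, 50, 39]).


lsum([48, 30, 34, 16, 22, 50, 39]) = 48 + lsum([30, 34, 16, 22, 50, 39])
lsum([30, 34, 16, 22, 50, 39]) = 30 + lsum([34, 16, 22, 50, 39])
lsum([34, 16, 22, 50, 39]) = 34 + lsum([16, 22, 50, 39])
lsum([16, 22, 50, 39]) = 16 + lsum([22, 50, 39])
lsum([22, 50, 39]) = 22 + lsum([50, 39])
lsum([50, 39]) = 50 + lsum([39])
lsum([39]) = 39 + lsum([])
lsum([]) = 0  (base case)
Total: 48 + 30 + 34 + 16 + 22 + 50 + 39 + 0 = 239

239


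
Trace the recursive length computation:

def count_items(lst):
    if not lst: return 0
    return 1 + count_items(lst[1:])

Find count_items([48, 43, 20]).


count_items([48, 43, 20]) = 1 + count_items([43, 20])
count_items([43, 20]) = 1 + count_items([20])
count_items([20]) = 1 + count_items([])
count_items([]) = 0  (base case)
Unwinding: 1 + 1 + 1 + 0 = 3

3


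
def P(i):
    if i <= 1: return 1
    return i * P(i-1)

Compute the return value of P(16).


P(16)
= 16 * P(15)
= 16 * 15 * P(14)
= 16 * 15 * 14 * P(13)
= 16 * 15 * 14 * 13 * P(12)
= 16 * 15 * 14 * 13 * 12 * P(11)
= 16 * 15 * 14 * 13 * 12 * 11 * P(10)
= 16 * 15 * 14 * 13 * 12 * 11 * 10 * P(9)
= 16 * 15 * 14 * 13 * 12 * 11 * 10 * 9 * P(8)
= 16 * 15 * 14 * 13 * 12 * 11 * 10 * 9 * 8 * P(7)
= 16 * 15 * 14 * 13 * 12 * 11 * 10 * 9 * 8 * 7 * P(6)
= 16 * 15 * 14 * 13 * 12 * 11 * 10 * 9 * 8 * 7 * 6 * P(5)
= 16 * 15 * 14 * 13 * 12 * 11 * 10 * 9 * 8 * 7 * 6 * 5 * P(4)
= 16 * 15 * 14 * 13 * 12 * 11 * 10 * 9 * 8 * 7 * 6 * 5 * 4 * P(3)
= 16 * 15 * 14 * 13 * 12 * 11 * 10 * 9 * 8 * 7 * 6 * 5 * 4 * 3 * P(2)
= 16 * 15 * 14 * 13 * 12 * 11 * 10 * 9 * 8 * 7 * 6 * 5 * 4 * 3 * 2 * P(1)
= 16 * 15 * 14 * 13 * 12 * 11 * 10 * 9 * 8 * 7 * 6 * 5 * 4 * 3 * 2 * 1
= 20922789888000

20922789888000


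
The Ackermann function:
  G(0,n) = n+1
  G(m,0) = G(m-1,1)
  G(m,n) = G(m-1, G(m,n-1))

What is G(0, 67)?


G(0, 67) = 68
Result: G(0, 67) = 68

68


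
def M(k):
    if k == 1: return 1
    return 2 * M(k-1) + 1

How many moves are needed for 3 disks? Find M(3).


M(3) = 2 * M(2) + 1
M(2) = 2 * M(1) + 1
M(1) = 1  (base case)
M(2) = 2 * 1 + 1 = 3
M(3) = 2 * 3 + 1 = 7

7


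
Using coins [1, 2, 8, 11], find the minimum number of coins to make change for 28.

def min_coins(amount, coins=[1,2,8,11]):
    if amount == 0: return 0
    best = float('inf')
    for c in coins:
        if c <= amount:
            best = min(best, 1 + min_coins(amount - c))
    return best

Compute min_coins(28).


Building up with DP:
min_coins(0) = 0
min_coins(1) = min(1+min_coins(0)=1+0=1) = 1
min_coins(2) = min(1+min_coins(1)=1+1=2, 1+min_coins(0)=1+0=1) = 1
min_coins(3) = min(1+min_coins(2)=1+1=2, 1+min_coins(1)=1+1=2) = 2
min_coins(4) = min(1+min_coins(3)=1+2=3, 1+min_coins(2)=1+1=2) = 2
min_coins(5) = min(1+min_coins(4)=1+2=3, 1+min_coins(3)=1+2=3) = 3
min_coins(6) = min(1+min_coins(5)=1+3=4, 1+min_coins(4)=1+2=3) = 3
min_coins(7) = min(1+min_coins(6)=1+3=4, 1+min_coins(5)=1+3=4) = 4
min_coins(8) = min(1+min_coins(7)=1+4=5, 1+min_coins(6)=1+3=4, 1+min_coins(0)=1+0=1) = 1
min_coins(9) = min(1+min_coins(8)=1+1=2, 1+min_coins(7)=1+4=5, 1+min_coins(1)=1+1=2) = 2
min_coins(10) = min(1+min_coins(9)=1+2=3, 1+min_coins(8)=1+1=2, 1+min_coins(2)=1+1=2) = 2
min_coins(11) = min(1+min_coins(10)=1+2=3, 1+min_coins(9)=1+2=3, 1+min_coins(3)=1+2=3, 1+min_coins(0)=1+0=1) = 1
min_coins(12) = min(1+min_coins(11)=1+1=2, 1+min_coins(10)=1+2=3, 1+min_coins(4)=1+2=3, 1+min_coins(1)=1+1=2) = 2
min_coins(13) = min(1+min_coins(12)=1+2=3, 1+min_coins(11)=1+1=2, 1+min_coins(5)=1+3=4, 1+min_coins(2)=1+1=2) = 2
min_coins(14) = min(1+min_coins(13)=1+2=3, 1+min_coins(12)=1+2=3, 1+min_coins(6)=1+3=4, 1+min_coins(3)=1+2=3) = 3
min_coins(15) = min(1+min_coins(14)=1+3=4, 1+min_coins(13)=1+2=3, 1+min_coins(7)=1+4=5, 1+min_coins(4)=1+2=3) = 3
min_coins(16) = min(1+min_coins(15)=1+3=4, 1+min_coins(14)=1+3=4, 1+min_coins(8)=1+1=2, 1+min_coins(5)=1+3=4) = 2
min_coins(17) = min(1+min_coins(16)=1+2=3, 1+min_coins(15)=1+3=4, 1+min_coins(9)=1+2=3, 1+min_coins(6)=1+3=4) = 3
min_coins(18) = min(1+min_coins(17)=1+3=4, 1+min_coins(16)=1+2=3, 1+min_coins(10)=1+2=3, 1+min_coins(7)=1+4=5) = 3
min_coins(19) = min(1+min_coins(18)=1+3=4, 1+min_coins(17)=1+3=4, 1+min_coins(11)=1+1=2, 1+min_coins(8)=1+1=2) = 2
min_coins(20) = min(1+min_coins(19)=1+2=3, 1+min_coins(18)=1+3=4, 1+min_coins(12)=1+2=3, 1+min_coins(9)=1+2=3) = 3
min_coins(21) = min(1+min_coins(20)=1+3=4, 1+min_coins(19)=1+2=3, 1+min_coins(13)=1+2=3, 1+min_coins(10)=1+2=3) = 3
min_coins(22) = min(1+min_coins(21)=1+3=4, 1+min_coins(20)=1+3=4, 1+min_coins(14)=1+3=4, 1+min_coins(11)=1+1=2) = 2
min_coins(23) = min(1+min_coins(22)=1+2=3, 1+min_coins(21)=1+3=4, 1+min_coins(15)=1+3=4, 1+min_coins(12)=1+2=3) = 3
min_coins(24) = min(1+min_coins(23)=1+3=4, 1+min_coins(22)=1+2=3, 1+min_coins(16)=1+2=3, 1+min_coins(13)=1+2=3) = 3
min_coins(25) = min(1+min_coins(24)=1+3=4, 1+min_coins(23)=1+3=4, 1+min_coins(17)=1+3=4, 1+min_coins(14)=1+3=4) = 4
min_coins(26) = min(1+min_coins(25)=1+4=5, 1+min_coins(24)=1+3=4, 1+min_coins(18)=1+3=4, 1+min_coins(15)=1+3=4) = 4
min_coins(27) = min(1+min_coins(26)=1+4=5, 1+min_coins(25)=1+4=5, 1+min_coins(19)=1+2=3, 1+min_coins(16)=1+2=3) = 3
min_coins(28) = min(1+min_coins(27)=1+3=4, 1+min_coins(26)=1+4=5, 1+min_coins(20)=1+3=4, 1+min_coins(17)=1+3=4) = 4

4


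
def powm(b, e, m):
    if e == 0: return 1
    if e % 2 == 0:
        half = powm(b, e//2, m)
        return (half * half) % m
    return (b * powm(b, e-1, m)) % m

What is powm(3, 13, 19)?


powm(3, 13, 19): e is odd, compute powm(3, 12, 19)
  powm(3, 12, 19): e is even, compute powm(3, 6, 19)
    powm(3, 6, 19): e is even, compute powm(3, 3, 19)
      powm(3, 3, 19): e is odd, compute powm(3, 2, 19)
        powm(3, 2, 19): e is even, compute powm(3, 1, 19)
          powm(3, 1, 19): e is odd, compute powm(3, 0, 19)
          powm(3, 0, 19) = 1
          (3 * 1) % 19 = 3
        half=3, (3*3) % 19 = 9
      (3 * 9) % 19 = 8
    half=8, (8*8) % 19 = 7
  half=7, (7*7) % 19 = 11
(3 * 11) % 19 = 14

14


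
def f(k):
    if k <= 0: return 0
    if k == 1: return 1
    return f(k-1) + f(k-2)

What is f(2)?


Computing f(2) bottom-up:
f(0) = 0
f(1) = 1
f(2) = f(1) + f(0) = 1 + 0 = 1

1


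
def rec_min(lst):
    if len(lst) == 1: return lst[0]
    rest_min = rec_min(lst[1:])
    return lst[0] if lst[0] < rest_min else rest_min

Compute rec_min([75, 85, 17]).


rec_min([75, 85, 17]): compare 75 with rec_min([85, 17])
rec_min([85, 17]): compare 85 with rec_min([17])
rec_min([17]) = 17  (base case)
Compare 85 with 17 -> 17
Compare 75 with 17 -> 17

17


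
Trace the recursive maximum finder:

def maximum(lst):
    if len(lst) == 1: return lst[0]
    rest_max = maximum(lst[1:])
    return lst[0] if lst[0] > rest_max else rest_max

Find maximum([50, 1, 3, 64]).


maximum([50, 1, 3, 64]): compare 50 with maximum([1, 3, 64])
maximum([1, 3, 64]): compare 1 with maximum([3, 64])
maximum([3, 64]): compare 3 with maximum([64])
maximum([64]) = 64  (base case)
Compare 3 with 64 -> 64
Compare 1 with 64 -> 64
Compare 50 with 64 -> 64

64


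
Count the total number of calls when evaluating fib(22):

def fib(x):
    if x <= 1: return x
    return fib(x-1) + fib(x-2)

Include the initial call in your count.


Let C(n) = total calls for fib(n)
C(0) = 1, C(1) = 1
C(2) = 1 + C(1) + C(0) = 1 + 1 + 1 = 3
C(3) = 1 + C(2) + C(1) = 1 + 3 + 1 = 5
C(4) = 1 + C(3) + C(2) = 1 + 5 + 3 = 9
C(5) = 1 + C(4) + C(3) = 1 + 9 + 5 = 15
C(6) = 1 + C(5) + C(4) = 1 + 15 + 9 = 25
C(7) = 1 + C(6) + C(5) = 1 + 25 + 15 = 41
C(8) = 1 + C(7) + C(6) = 1 + 41 + 25 = 67
C(9) = 1 + C(8) + C(7) = 1 + 67 + 41 = 109
C(10) = 1 + C(9) + C(8) = 1 + 109 + 67 = 177
C(11) = 1 + C(10) + C(9) = 1 + 177 + 109 = 287
C(12) = 1 + C(11) + C(10) = 1 + 287 + 177 = 465
C(13) = 1 + C(12) + C(11) = 1 + 465 + 287 = 753
C(14) = 1 + C(13) + C(12) = 1 + 753 + 465 = 1219
C(15) = 1 + C(14) + C(13) = 1 + 1219 + 753 = 1973
C(16) = 1 + C(15) + C(14) = 1 + 1973 + 1219 = 3193
C(17) = 1 + C(16) + C(15) = 1 + 3193 + 1973 = 5167
C(18) = 1 + C(17) + C(16) = 1 + 5167 + 3193 = 8361
C(19) = 1 + C(18) + C(17) = 1 + 8361 + 5167 = 13529
C(20) = 1 + C(19) + C(18) = 1 + 13529 + 8361 = 21891
C(21) = 1 + C(20) + C(19) = 1 + 21891 + 13529 = 35421
C(22) = 1 + C(21) + C(20) = 1 + 35421 + 21891 = 57313

57313


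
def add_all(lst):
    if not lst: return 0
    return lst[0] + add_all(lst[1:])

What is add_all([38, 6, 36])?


add_all([38, 6, 36]) = 38 + add_all([6, 36])
add_all([6, 36]) = 6 + add_all([36])
add_all([36]) = 36 + add_all([])
add_all([]) = 0  (base case)
Total: 38 + 6 + 36 + 0 = 80

80


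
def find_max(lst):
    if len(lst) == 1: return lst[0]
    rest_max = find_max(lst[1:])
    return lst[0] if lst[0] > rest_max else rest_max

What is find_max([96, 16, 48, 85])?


find_max([96, 16, 48, 85]): compare 96 with find_max([16, 48, 85])
find_max([16, 48, 85]): compare 16 with find_max([48, 85])
find_max([48, 85]): compare 48 with find_max([85])
find_max([85]) = 85  (base case)
Compare 48 with 85 -> 85
Compare 16 with 85 -> 85
Compare 96 with 85 -> 96

96


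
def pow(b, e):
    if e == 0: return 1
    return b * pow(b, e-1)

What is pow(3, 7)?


pow(3, 7)
= 3 * pow(3, 6)
= 3 * 3 * pow(3, 5)
= 3 * 3 * 3 * pow(3, 4)
= 3 * 3 * 3 * 3 * pow(3, 3)
= 3 * 3 * 3 * 3 * 3 * pow(3, 2)
= 3 * 3 * 3 * 3 * 3 * 3 * pow(3, 1)
= 3 * 3 * 3 * 3 * 3 * 3 * 3 * pow(3, 0)
= 3 * 3 * 3 * 3 * 3 * 3 * 3 * 1
= 2187

2187


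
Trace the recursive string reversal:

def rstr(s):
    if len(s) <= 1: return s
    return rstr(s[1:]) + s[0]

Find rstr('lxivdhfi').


rstr('lxivdhfi') = rstr('xivdhfi') + 'l'
rstr('xivdhfi') = rstr('ivdhfi') + 'x'
rstr('ivdhfi') = rstr('vdhfi') + 'i'
rstr('vdhfi') = rstr('dhfi') + 'v'
rstr('dhfi') = rstr('hfi') + 'd'
rstr('hfi') = rstr('fi') + 'h'
rstr('fi') = rstr('i') + 'f'
rstr('i') = 'i'  (base case)
Concatenating: 'i' + 'f' + 'h' + 'd' + 'v' + 'i' + 'x' + 'l' = 'ifhdvixl'

ifhdvixl


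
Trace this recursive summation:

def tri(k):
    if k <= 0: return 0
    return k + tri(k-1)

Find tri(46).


tri(46)
= 46 + 45 + 44 + 43 + 42 + 41 + 40 + 39 + 38 + 37 + 36 + 35 + 34 + 33 + 32 + 31 + 30 + 29 + 28 + 27 + 26 + 25 + 24 + 23 + 22 + 21 + 20 + 19 + 18 + 17 + 16 + 15 + 14 + 13 + 12 + 11 + 10 + 9 + 8 + 7 + 6 + 5 + 4 + 3 + 2 + 1 + tri(0)
= 46 + 45 + 44 + 43 + 42 + 41 + 40 + 39 + 38 + 37 + 36 + 35 + 34 + 33 + 32 + 31 + 30 + 29 + 28 + 27 + 26 + 25 + 24 + 23 + 22 + 21 + 20 + 19 + 18 + 17 + 16 + 15 + 14 + 13 + 12 + 11 + 10 + 9 + 8 + 7 + 6 + 5 + 4 + 3 + 2 + 1 + 0
= 1081

1081


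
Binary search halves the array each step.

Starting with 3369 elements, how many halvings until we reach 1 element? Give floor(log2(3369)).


3369 / 2 = 1684
1684 / 2 = 842
842 / 2 = 421
421 / 2 = 210
210 / 2 = 105
105 / 2 = 52
52 / 2 = 26
26 / 2 = 13
13 / 2 = 6
6 / 2 = 3
3 / 2 = 1
Reached 1 after 11 halvings

11


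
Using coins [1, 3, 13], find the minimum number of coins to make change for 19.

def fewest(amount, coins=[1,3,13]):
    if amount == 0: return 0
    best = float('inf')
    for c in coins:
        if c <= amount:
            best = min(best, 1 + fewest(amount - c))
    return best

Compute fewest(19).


Building up with DP:
fewest(0) = 0
fewest(1) = min(1+fewest(0)=1+0=1) = 1
fewest(2) = min(1+fewest(1)=1+1=2) = 2
fewest(3) = min(1+fewest(2)=1+2=3, 1+fewest(0)=1+0=1) = 1
fewest(4) = min(1+fewest(3)=1+1=2, 1+fewest(1)=1+1=2) = 2
fewest(5) = min(1+fewest(4)=1+2=3, 1+fewest(2)=1+2=3) = 3
fewest(6) = min(1+fewest(5)=1+3=4, 1+fewest(3)=1+1=2) = 2
fewest(7) = min(1+fewest(6)=1+2=3, 1+fewest(4)=1+2=3) = 3
fewest(8) = min(1+fewest(7)=1+3=4, 1+fewest(5)=1+3=4) = 4
fewest(9) = min(1+fewest(8)=1+4=5, 1+fewest(6)=1+2=3) = 3
fewest(10) = min(1+fewest(9)=1+3=4, 1+fewest(7)=1+3=4) = 4
fewest(11) = min(1+fewest(10)=1+4=5, 1+fewest(8)=1+4=5) = 5
fewest(12) = min(1+fewest(11)=1+5=6, 1+fewest(9)=1+3=4) = 4
fewest(13) = min(1+fewest(12)=1+4=5, 1+fewest(10)=1+4=5, 1+fewest(0)=1+0=1) = 1
fewest(14) = min(1+fewest(13)=1+1=2, 1+fewest(11)=1+5=6, 1+fewest(1)=1+1=2) = 2
fewest(15) = min(1+fewest(14)=1+2=3, 1+fewest(12)=1+4=5, 1+fewest(2)=1+2=3) = 3
fewest(16) = min(1+fewest(15)=1+3=4, 1+fewest(13)=1+1=2, 1+fewest(3)=1+1=2) = 2
fewest(17) = min(1+fewest(16)=1+2=3, 1+fewest(14)=1+2=3, 1+fewest(4)=1+2=3) = 3
fewest(18) = min(1+fewest(17)=1+3=4, 1+fewest(15)=1+3=4, 1+fewest(5)=1+3=4) = 4
fewest(19) = min(1+fewest(18)=1+4=5, 1+fewest(16)=1+2=3, 1+fewest(6)=1+2=3) = 3

3


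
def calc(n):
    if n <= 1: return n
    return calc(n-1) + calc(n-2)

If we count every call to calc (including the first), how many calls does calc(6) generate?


Let C(n) = total calls for calc(n)
C(0) = 1, C(1) = 1
C(2) = 1 + C(1) + C(0) = 1 + 1 + 1 = 3
C(3) = 1 + C(2) + C(1) = 1 + 3 + 1 = 5
C(4) = 1 + C(3) + C(2) = 1 + 5 + 3 = 9
C(5) = 1 + C(4) + C(3) = 1 + 9 + 5 = 15
C(6) = 1 + C(5) + C(4) = 1 + 15 + 9 = 25

25


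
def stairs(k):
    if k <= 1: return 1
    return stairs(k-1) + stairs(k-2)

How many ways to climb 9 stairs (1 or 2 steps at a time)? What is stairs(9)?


Building up from base cases:
stairs(0) = 1
stairs(1) = 1
stairs(2) = stairs(1) + stairs(0) = 1 + 1 = 2
stairs(3) = stairs(2) + stairs(1) = 2 + 1 = 3
stairs(4) = stairs(3) + stairs(2) = 3 + 2 = 5
stairs(5) = stairs(4) + stairs(3) = 5 + 3 = 8
stairs(6) = stairs(5) + stairs(4) = 8 + 5 = 13
stairs(7) = stairs(6) + stairs(5) = 13 + 8 = 21
stairs(8) = stairs(7) + stairs(6) = 21 + 13 = 34
stairs(9) = stairs(8) + stairs(7) = 34 + 21 = 55

55


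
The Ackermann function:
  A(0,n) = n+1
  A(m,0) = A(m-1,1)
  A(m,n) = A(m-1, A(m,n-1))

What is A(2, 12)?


A(2, 12) = A(1, A(2, 11))
  A(2, 11) = A(1, A(2, 10))
    A(2, 10) = A(1, A(2, 9))
      A(2, 9) = A(1, A(2, 8))
        A(2, 8) = A(1, A(2, 7))
          A(2, 7) = A(1, A(2, 6))
          A(2, 6) = A(1, A(2, 5))
          A(2, 5) = A(1, A(2, 4))
          A(2, 4) = A(1, A(2, 3))
          A(2, 3) = A(1, A(2, 2))
          A(2, 2) = A(1, A(2, 1))
          A(2, 1) = A(1, A(2, 0))
          A(2, 0) = A(1, 1)
          A(1, 1) = A(0, A(1, 0))
          A(1, 0) = A(0, 1)
          A(0, 1) = 2
            = A(0, 2)
          A(0, 2) = 3
            = A(1, 3)
          A(1, 3) = A(0, A(1, 2))
          A(1, 2) = A(0, A(1, 1))
          A(1, 1) = A(0, A(1, 0))
          A(1, 0) = A(0, 1)
          A(0, 1) = 2
            = A(0, 2)
... (trace truncated)
Result: A(2, 12) = 27

27


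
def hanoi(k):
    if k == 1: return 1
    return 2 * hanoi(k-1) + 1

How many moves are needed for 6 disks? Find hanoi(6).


hanoi(6) = 2 * hanoi(5) + 1
hanoi(5) = 2 * hanoi(4) + 1
hanoi(4) = 2 * hanoi(3) + 1
hanoi(3) = 2 * hanoi(2) + 1
hanoi(2) = 2 * hanoi(1) + 1
hanoi(1) = 1  (base case)
hanoi(2) = 2 * 1 + 1 = 3
hanoi(3) = 2 * 3 + 1 = 7
hanoi(4) = 2 * 7 + 1 = 15
hanoi(5) = 2 * 15 + 1 = 31
hanoi(6) = 2 * 31 + 1 = 63

63


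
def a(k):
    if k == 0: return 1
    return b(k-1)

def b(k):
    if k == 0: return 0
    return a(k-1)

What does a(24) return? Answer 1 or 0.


a(24) = b(23)
b(23) = a(22)
a(22) = b(21)
b(21) = a(20)
a(20) = b(19)
b(19) = a(18)
a(18) = b(17)
b(17) = a(16)
a(16) = b(15)
b(15) = a(14)
a(14) = b(13)
b(13) = a(12)
a(12) = b(11)
b(11) = a(10)
a(10) = b(9)
b(9) = a(8)
a(8) = b(7)
b(7) = a(6)
a(6) = b(5)
b(5) = a(4)
a(4) = b(3)
b(3) = a(2)
a(2) = b(1)
b(1) = a(0)
a(0) = 1  (base case)
Result: 1

1


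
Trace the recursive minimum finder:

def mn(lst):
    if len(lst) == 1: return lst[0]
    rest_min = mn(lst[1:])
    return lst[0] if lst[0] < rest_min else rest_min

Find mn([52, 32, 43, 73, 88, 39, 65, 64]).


mn([52, 32, 43, 73, 88, 39, 65, 64]): compare 52 with mn([32, 43, 73, 88, 39, 65, 64])
mn([32, 43, 73, 88, 39, 65, 64]): compare 32 with mn([43, 73, 88, 39, 65, 64])
mn([43, 73, 88, 39, 65, 64]): compare 43 with mn([73, 88, 39, 65, 64])
mn([73, 88, 39, 65, 64]): compare 73 with mn([88, 39, 65, 64])
mn([88, 39, 65, 64]): compare 88 with mn([39, 65, 64])
mn([39, 65, 64]): compare 39 with mn([65, 64])
mn([65, 64]): compare 65 with mn([64])
mn([64]) = 64  (base case)
Compare 65 with 64 -> 64
Compare 39 with 64 -> 39
Compare 88 with 39 -> 39
Compare 73 with 39 -> 39
Compare 43 with 39 -> 39
Compare 32 with 39 -> 32
Compare 52 with 32 -> 32

32


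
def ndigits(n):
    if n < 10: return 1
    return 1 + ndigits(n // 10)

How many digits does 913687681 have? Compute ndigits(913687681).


ndigits(913687681) = 1 + ndigits(91368768)
ndigits(91368768) = 1 + ndigits(9136876)
ndigits(9136876) = 1 + ndigits(913687)
ndigits(913687) = 1 + ndigits(91368)
ndigits(91368) = 1 + ndigits(9136)
ndigits(9136) = 1 + ndigits(913)
ndigits(913) = 1 + ndigits(91)
ndigits(91) = 1 + ndigits(9)
ndigits(9) = 1  (base case: 9 < 10)
Unwinding: 1 + 1 + 1 + 1 + 1 + 1 + 1 + 1 + 1 = 9

9


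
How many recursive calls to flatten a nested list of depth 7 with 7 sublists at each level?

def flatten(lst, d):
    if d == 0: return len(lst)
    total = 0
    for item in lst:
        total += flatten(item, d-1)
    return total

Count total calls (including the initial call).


At depth 0 (root): 1 call
At depth 1: each of 1 parents calls flatten on 7 children = 7 calls
At depth 2: each of 7 parents calls flatten on 7 children = 49 calls
At depth 3: each of 49 parents calls flatten on 7 children = 343 calls
At depth 4: each of 343 parents calls flatten on 7 children = 2401 calls
At depth 5: each of 2401 parents calls flatten on 7 children = 16807 calls
At depth 6: each of 16807 parents calls flatten on 7 children = 117649 calls
At depth 7: each of 117649 parents calls flatten on 7 children = 823543 calls
Total: 1 + 7 + 49 + 343 + 2401 + 16807 + 117649 + 823543 = 960800

960800


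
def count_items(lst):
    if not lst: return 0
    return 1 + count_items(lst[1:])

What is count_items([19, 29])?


count_items([19, 29]) = 1 + count_items([29])
count_items([29]) = 1 + count_items([])
count_items([]) = 0  (base case)
Unwinding: 1 + 1 + 0 = 2

2


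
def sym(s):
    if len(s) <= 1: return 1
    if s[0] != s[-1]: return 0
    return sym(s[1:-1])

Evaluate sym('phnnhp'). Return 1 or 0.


sym('phnnhp'): s[0]='p' == s[-1]='p' -> check sym('hnnh')
sym('hnnh'): s[0]='h' == s[-1]='h' -> check sym('nn')
sym('nn'): s[0]='n' == s[-1]='n' -> check sym('')
sym(''): len <= 1 -> return 1  (base case)
Result: 1 (palindrome)

1


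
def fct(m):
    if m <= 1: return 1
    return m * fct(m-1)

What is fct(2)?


fct(2)
= 2 * fct(1)
= 2 * 1
= 2

2


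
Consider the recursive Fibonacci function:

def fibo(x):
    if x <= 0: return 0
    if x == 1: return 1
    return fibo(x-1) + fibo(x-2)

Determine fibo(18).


Computing fibo(18) bottom-up:
fibo(0) = 0
fibo(1) = 1
fibo(2) = fibo(1) + fibo(0) = 1 + 0 = 1
fibo(3) = fibo(2) + fibo(1) = 1 + 1 = 2
fibo(4) = fibo(3) + fibo(2) = 2 + 1 = 3
fibo(5) = fibo(4) + fibo(3) = 3 + 2 = 5
fibo(6) = fibo(5) + fibo(4) = 5 + 3 = 8
fibo(7) = fibo(6) + fibo(5) = 8 + 5 = 13
fibo(8) = fibo(7) + fibo(6) = 13 + 8 = 21
fibo(9) = fibo(8) + fibo(7) = 21 + 13 = 34
fibo(10) = fibo(9) + fibo(8) = 34 + 21 = 55
fibo(11) = fibo(10) + fibo(9) = 55 + 34 = 89
fibo(12) = fibo(11) + fibo(10) = 89 + 55 = 144
fibo(13) = fibo(12) + fibo(11) = 144 + 89 = 233
fibo(14) = fibo(13) + fibo(12) = 233 + 144 = 377
fibo(15) = fibo(14) + fibo(13) = 377 + 233 = 610
fibo(16) = fibo(15) + fibo(14) = 610 + 377 = 987
fibo(17) = fibo(16) + fibo(15) = 987 + 610 = 1597
fibo(18) = fibo(17) + fibo(16) = 1597 + 987 = 2584

2584


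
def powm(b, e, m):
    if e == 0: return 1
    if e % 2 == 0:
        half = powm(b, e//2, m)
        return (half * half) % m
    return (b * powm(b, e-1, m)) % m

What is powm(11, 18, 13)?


powm(11, 18, 13): e is even, compute powm(11, 9, 13)
  powm(11, 9, 13): e is odd, compute powm(11, 8, 13)
    powm(11, 8, 13): e is even, compute powm(11, 4, 13)
      powm(11, 4, 13): e is even, compute powm(11, 2, 13)
        powm(11, 2, 13): e is even, compute powm(11, 1, 13)
          powm(11, 1, 13): e is odd, compute powm(11, 0, 13)
          powm(11, 0, 13) = 1
          (11 * 1) % 13 = 11
        half=11, (11*11) % 13 = 4
      half=4, (4*4) % 13 = 3
    half=3, (3*3) % 13 = 9
  (11 * 9) % 13 = 8
half=8, (8*8) % 13 = 12

12


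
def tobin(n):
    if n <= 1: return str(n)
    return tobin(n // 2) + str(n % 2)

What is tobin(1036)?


tobin(1036) = tobin(518) + '0'
tobin(518) = tobin(259) + '0'
tobin(259) = tobin(129) + '1'
tobin(129) = tobin(64) + '1'
tobin(64) = tobin(32) + '0'
tobin(32) = tobin(16) + '0'
tobin(16) = tobin(8) + '0'
tobin(8) = tobin(4) + '0'
tobin(4) = tobin(2) + '0'
tobin(2) = tobin(1) + '0'
tobin(1) = '1'  (base case)
Concatenating: '1' + '0' + '0' + '0' + '0' + '0' + '0' + '1' + '1' + '0' + '0' = '10000001100'

10000001100


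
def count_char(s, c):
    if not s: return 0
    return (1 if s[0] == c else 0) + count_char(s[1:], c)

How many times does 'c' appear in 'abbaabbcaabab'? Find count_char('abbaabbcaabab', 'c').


s[0]='a' != 'c' -> 0
s[0]='b' != 'c' -> 0
s[0]='b' != 'c' -> 0
s[0]='a' != 'c' -> 0
s[0]='a' != 'c' -> 0
s[0]='b' != 'c' -> 0
s[0]='b' != 'c' -> 0
s[0]='c' == 'c' -> 1
s[0]='a' != 'c' -> 0
s[0]='a' != 'c' -> 0
s[0]='b' != 'c' -> 0
s[0]='a' != 'c' -> 0
s[0]='b' != 'c' -> 0
Sum: 0 + 0 + 0 + 0 + 0 + 0 + 0 + 1 + 0 + 0 + 0 + 0 + 0 = 1

1


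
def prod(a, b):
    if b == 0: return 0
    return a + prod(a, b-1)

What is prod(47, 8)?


prod(47, 8) = 47 + prod(47, 7)
prod(47, 7) = 47 + prod(47, 6)
prod(47, 6) = 47 + prod(47, 5)
prod(47, 5) = 47 + prod(47, 4)
prod(47, 4) = 47 + prod(47, 3)
prod(47, 3) = 47 + prod(47, 2)
prod(47, 2) = 47 + prod(47, 1)
prod(47, 1) = 47 + prod(47, 0)
prod(47, 0) = 0  (base case)
Total: 47 + 47 + 47 + 47 + 47 + 47 + 47 + 47 + 0 = 376

376


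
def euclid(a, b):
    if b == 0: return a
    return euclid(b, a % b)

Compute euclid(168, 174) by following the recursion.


euclid(168, 174) = euclid(174, 168)
euclid(174, 168) = euclid(168, 6)
euclid(168, 6) = euclid(6, 0)
euclid(6, 0) = 6  (base case)

6


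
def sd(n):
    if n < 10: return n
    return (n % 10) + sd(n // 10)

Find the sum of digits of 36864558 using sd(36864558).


sd(36864558) = 8 + sd(3686455)
sd(3686455) = 5 + sd(368645)
sd(368645) = 5 + sd(36864)
sd(36864) = 4 + sd(3686)
sd(3686) = 6 + sd(368)
sd(368) = 8 + sd(36)
sd(36) = 6 + sd(3)
sd(3) = 3  (base case)
Total: 8 + 5 + 5 + 4 + 6 + 8 + 6 + 3 = 45

45


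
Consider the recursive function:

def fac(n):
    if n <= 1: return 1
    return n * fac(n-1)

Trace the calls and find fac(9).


fac(9)
= 9 * fac(8)
= 9 * 8 * fac(7)
= 9 * 8 * 7 * fac(6)
= 9 * 8 * 7 * 6 * fac(5)
= 9 * 8 * 7 * 6 * 5 * fac(4)
= 9 * 8 * 7 * 6 * 5 * 4 * fac(3)
= 9 * 8 * 7 * 6 * 5 * 4 * 3 * fac(2)
= 9 * 8 * 7 * 6 * 5 * 4 * 3 * 2 * fac(1)
= 9 * 8 * 7 * 6 * 5 * 4 * 3 * 2 * 1
= 362880

362880


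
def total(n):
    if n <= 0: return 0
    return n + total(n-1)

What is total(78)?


total(78)
= 78 + 77 + 76 + 75 + 74 + 73 + 72 + 71 + 70 + 69 + 68 + 67 + 66 + 65 + 64 + 63 + 62 + 61 + 60 + 59 + 58 + 57 + 56 + 55 + 54 + 53 + 52 + 51 + 50 + 49 + 48 + 47 + 46 + 45 + 44 + 43 + 42 + 41 + 40 + 39 + 38 + 37 + 36 + 35 + 34 + 33 + 32 + 31 + 30 + 29 + 28 + 27 + 26 + 25 + 24 + 23 + 22 + 21 + 20 + 19 + 18 + 17 + 16 + 15 + 14 + 13 + 12 + 11 + 10 + 9 + 8 + 7 + 6 + 5 + 4 + 3 + 2 + 1 + total(0)
= 78 + 77 + 76 + 75 + 74 + 73 + 72 + 71 + 70 + 69 + 68 + 67 + 66 + 65 + 64 + 63 + 62 + 61 + 60 + 59 + 58 + 57 + 56 + 55 + 54 + 53 + 52 + 51 + 50 + 49 + 48 + 47 + 46 + 45 + 44 + 43 + 42 + 41 + 40 + 39 + 38 + 37 + 36 + 35 + 34 + 33 + 32 + 31 + 30 + 29 + 28 + 27 + 26 + 25 + 24 + 23 + 22 + 21 + 20 + 19 + 18 + 17 + 16 + 15 + 14 + 13 + 12 + 11 + 10 + 9 + 8 + 7 + 6 + 5 + 4 + 3 + 2 + 1 + 0
= 3081

3081


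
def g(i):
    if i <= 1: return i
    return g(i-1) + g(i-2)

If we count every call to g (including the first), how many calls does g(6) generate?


Let C(n) = total calls for g(n)
C(0) = 1, C(1) = 1
C(2) = 1 + C(1) + C(0) = 1 + 1 + 1 = 3
C(3) = 1 + C(2) + C(1) = 1 + 3 + 1 = 5
C(4) = 1 + C(3) + C(2) = 1 + 5 + 3 = 9
C(5) = 1 + C(4) + C(3) = 1 + 9 + 5 = 15
C(6) = 1 + C(5) + C(4) = 1 + 15 + 9 = 25

25


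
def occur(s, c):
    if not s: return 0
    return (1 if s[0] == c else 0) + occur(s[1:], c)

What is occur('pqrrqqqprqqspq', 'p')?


s[0]='p' == 'p' -> 1
s[0]='q' != 'p' -> 0
s[0]='r' != 'p' -> 0
s[0]='r' != 'p' -> 0
s[0]='q' != 'p' -> 0
s[0]='q' != 'p' -> 0
s[0]='q' != 'p' -> 0
s[0]='p' == 'p' -> 1
s[0]='r' != 'p' -> 0
s[0]='q' != 'p' -> 0
s[0]='q' != 'p' -> 0
s[0]='s' != 'p' -> 0
s[0]='p' == 'p' -> 1
s[0]='q' != 'p' -> 0
Sum: 1 + 0 + 0 + 0 + 0 + 0 + 0 + 1 + 0 + 0 + 0 + 0 + 1 + 0 = 3

3


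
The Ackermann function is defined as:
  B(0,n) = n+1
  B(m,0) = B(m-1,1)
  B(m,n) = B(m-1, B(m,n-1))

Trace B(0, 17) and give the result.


B(0, 17) = 18
Result: B(0, 17) = 18

18


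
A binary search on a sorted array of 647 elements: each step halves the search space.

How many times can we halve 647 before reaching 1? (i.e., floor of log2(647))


647 / 2 = 323
323 / 2 = 161
161 / 2 = 80
80 / 2 = 40
40 / 2 = 20
20 / 2 = 10
10 / 2 = 5
5 / 2 = 2
2 / 2 = 1
Reached 1 after 9 halvings

9


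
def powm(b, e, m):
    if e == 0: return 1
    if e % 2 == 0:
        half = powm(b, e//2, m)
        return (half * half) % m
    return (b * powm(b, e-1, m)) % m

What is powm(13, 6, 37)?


powm(13, 6, 37): e is even, compute powm(13, 3, 37)
  powm(13, 3, 37): e is odd, compute powm(13, 2, 37)
    powm(13, 2, 37): e is even, compute powm(13, 1, 37)
      powm(13, 1, 37): e is odd, compute powm(13, 0, 37)
        powm(13, 0, 37) = 1
      (13 * 1) % 37 = 13
    half=13, (13*13) % 37 = 21
  (13 * 21) % 37 = 14
half=14, (14*14) % 37 = 11

11


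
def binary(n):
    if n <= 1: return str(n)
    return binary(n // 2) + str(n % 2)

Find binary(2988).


binary(2988) = binary(1494) + '0'
binary(1494) = binary(747) + '0'
binary(747) = binary(373) + '1'
binary(373) = binary(186) + '1'
binary(186) = binary(93) + '0'
binary(93) = binary(46) + '1'
binary(46) = binary(23) + '0'
binary(23) = binary(11) + '1'
binary(11) = binary(5) + '1'
binary(5) = binary(2) + '1'
binary(2) = binary(1) + '0'
binary(1) = '1'  (base case)
Concatenating: '1' + '0' + '1' + '1' + '1' + '0' + '1' + '0' + '1' + '1' + '0' + '0' = '101110101100'

101110101100


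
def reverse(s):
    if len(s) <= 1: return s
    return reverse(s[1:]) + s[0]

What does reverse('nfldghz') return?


reverse('nfldghz') = reverse('fldghz') + 'n'
reverse('fldghz') = reverse('ldghz') + 'f'
reverse('ldghz') = reverse('dghz') + 'l'
reverse('dghz') = reverse('ghz') + 'd'
reverse('ghz') = reverse('hz') + 'g'
reverse('hz') = reverse('z') + 'h'
reverse('z') = 'z'  (base case)
Concatenating: 'z' + 'h' + 'g' + 'd' + 'l' + 'f' + 'n' = 'zhgdlfn'

zhgdlfn


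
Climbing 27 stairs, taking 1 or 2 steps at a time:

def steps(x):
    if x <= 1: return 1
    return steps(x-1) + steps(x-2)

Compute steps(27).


Building up from base cases:
steps(0) = 1
steps(1) = 1
steps(2) = steps(1) + steps(0) = 1 + 1 = 2
steps(3) = steps(2) + steps(1) = 2 + 1 = 3
steps(4) = steps(3) + steps(2) = 3 + 2 = 5
steps(5) = steps(4) + steps(3) = 5 + 3 = 8
steps(6) = steps(5) + steps(4) = 8 + 5 = 13
steps(7) = steps(6) + steps(5) = 13 + 8 = 21
steps(8) = steps(7) + steps(6) = 21 + 13 = 34
steps(9) = steps(8) + steps(7) = 34 + 21 = 55
steps(10) = steps(9) + steps(8) = 55 + 34 = 89
steps(11) = steps(10) + steps(9) = 89 + 55 = 144
steps(12) = steps(11) + steps(10) = 144 + 89 = 233
steps(13) = steps(12) + steps(11) = 233 + 144 = 377
steps(14) = steps(13) + steps(12) = 377 + 233 = 610
steps(15) = steps(14) + steps(13) = 610 + 377 = 987
steps(16) = steps(15) + steps(14) = 987 + 610 = 1597
steps(17) = steps(16) + steps(15) = 1597 + 987 = 2584
steps(18) = steps(17) + steps(16) = 2584 + 1597 = 4181
steps(19) = steps(18) + steps(17) = 4181 + 2584 = 6765
steps(20) = steps(19) + steps(18) = 6765 + 4181 = 10946
steps(21) = steps(20) + steps(19) = 10946 + 6765 = 17711
steps(22) = steps(21) + steps(20) = 17711 + 10946 = 28657
steps(23) = steps(22) + steps(21) = 28657 + 17711 = 46368
steps(24) = steps(23) + steps(22) = 46368 + 28657 = 75025
steps(25) = steps(24) + steps(23) = 75025 + 46368 = 121393
steps(26) = steps(25) + steps(24) = 121393 + 75025 = 196418
steps(27) = steps(26) + steps(25) = 196418 + 121393 = 317811

317811


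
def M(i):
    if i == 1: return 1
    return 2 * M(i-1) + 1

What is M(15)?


M(15) = 2 * M(14) + 1
M(14) = 2 * M(13) + 1
M(13) = 2 * M(12) + 1
M(12) = 2 * M(11) + 1
M(11) = 2 * M(10) + 1
M(10) = 2 * M(9) + 1
M(9) = 2 * M(8) + 1
M(8) = 2 * M(7) + 1
M(7) = 2 * M(6) + 1
M(6) = 2 * M(5) + 1
M(5) = 2 * M(4) + 1
M(4) = 2 * M(3) + 1
M(3) = 2 * M(2) + 1
M(2) = 2 * M(1) + 1
M(1) = 1  (base case)
M(2) = 2 * 1 + 1 = 3
M(3) = 2 * 3 + 1 = 7
M(4) = 2 * 7 + 1 = 15
M(5) = 2 * 15 + 1 = 31
M(6) = 2 * 31 + 1 = 63
M(7) = 2 * 63 + 1 = 127
M(8) = 2 * 127 + 1 = 255
M(9) = 2 * 255 + 1 = 511
M(10) = 2 * 511 + 1 = 1023
M(11) = 2 * 1023 + 1 = 2047
M(12) = 2 * 2047 + 1 = 4095
M(13) = 2 * 4095 + 1 = 8191
M(14) = 2 * 8191 + 1 = 16383
M(15) = 2 * 16383 + 1 = 32767

32767


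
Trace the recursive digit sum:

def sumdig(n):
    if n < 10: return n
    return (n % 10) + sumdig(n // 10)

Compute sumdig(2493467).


sumdig(2493467) = 7 + sumdig(249346)
sumdig(249346) = 6 + sumdig(24934)
sumdig(24934) = 4 + sumdig(2493)
sumdig(2493) = 3 + sumdig(249)
sumdig(249) = 9 + sumdig(24)
sumdig(24) = 4 + sumdig(2)
sumdig(2) = 2  (base case)
Total: 7 + 6 + 4 + 3 + 9 + 4 + 2 = 35

35


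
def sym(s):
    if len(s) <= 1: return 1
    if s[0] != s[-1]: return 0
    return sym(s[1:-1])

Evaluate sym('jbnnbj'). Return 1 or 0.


sym('jbnnbj'): s[0]='j' == s[-1]='j' -> check sym('bnnb')
sym('bnnb'): s[0]='b' == s[-1]='b' -> check sym('nn')
sym('nn'): s[0]='n' == s[-1]='n' -> check sym('')
sym(''): len <= 1 -> return 1  (base case)
Result: 1 (palindrome)

1


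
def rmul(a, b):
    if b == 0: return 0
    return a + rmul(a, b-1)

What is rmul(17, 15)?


rmul(17, 15) = 17 + rmul(17, 14)
rmul(17, 14) = 17 + rmul(17, 13)
rmul(17, 13) = 17 + rmul(17, 12)
rmul(17, 12) = 17 + rmul(17, 11)
rmul(17, 11) = 17 + rmul(17, 10)
rmul(17, 10) = 17 + rmul(17, 9)
rmul(17, 9) = 17 + rmul(17, 8)
rmul(17, 8) = 17 + rmul(17, 7)
rmul(17, 7) = 17 + rmul(17, 6)
rmul(17, 6) = 17 + rmul(17, 5)
rmul(17, 5) = 17 + rmul(17, 4)
rmul(17, 4) = 17 + rmul(17, 3)
rmul(17, 3) = 17 + rmul(17, 2)
rmul(17, 2) = 17 + rmul(17, 1)
rmul(17, 1) = 17 + rmul(17, 0)
rmul(17, 0) = 0  (base case)
Total: 17 + 17 + 17 + 17 + 17 + 17 + 17 + 17 + 17 + 17 + 17 + 17 + 17 + 17 + 17 + 0 = 255

255


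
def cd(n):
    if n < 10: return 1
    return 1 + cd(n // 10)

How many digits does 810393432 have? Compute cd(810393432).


cd(810393432) = 1 + cd(81039343)
cd(81039343) = 1 + cd(8103934)
cd(8103934) = 1 + cd(810393)
cd(810393) = 1 + cd(81039)
cd(81039) = 1 + cd(8103)
cd(8103) = 1 + cd(810)
cd(810) = 1 + cd(81)
cd(81) = 1 + cd(8)
cd(8) = 1  (base case: 8 < 10)
Unwinding: 1 + 1 + 1 + 1 + 1 + 1 + 1 + 1 + 1 = 9

9


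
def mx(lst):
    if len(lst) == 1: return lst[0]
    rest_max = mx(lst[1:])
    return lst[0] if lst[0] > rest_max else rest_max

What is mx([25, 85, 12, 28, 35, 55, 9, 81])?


mx([25, 85, 12, 28, 35, 55, 9, 81]): compare 25 with mx([85, 12, 28, 35, 55, 9, 81])
mx([85, 12, 28, 35, 55, 9, 81]): compare 85 with mx([12, 28, 35, 55, 9, 81])
mx([12, 28, 35, 55, 9, 81]): compare 12 with mx([28, 35, 55, 9, 81])
mx([28, 35, 55, 9, 81]): compare 28 with mx([35, 55, 9, 81])
mx([35, 55, 9, 81]): compare 35 with mx([55, 9, 81])
mx([55, 9, 81]): compare 55 with mx([9, 81])
mx([9, 81]): compare 9 with mx([81])
mx([81]) = 81  (base case)
Compare 9 with 81 -> 81
Compare 55 with 81 -> 81
Compare 35 with 81 -> 81
Compare 28 with 81 -> 81
Compare 12 with 81 -> 81
Compare 85 with 81 -> 85
Compare 25 with 85 -> 85

85


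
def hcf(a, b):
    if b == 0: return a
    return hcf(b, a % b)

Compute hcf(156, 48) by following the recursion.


hcf(156, 48) = hcf(48, 12)
hcf(48, 12) = hcf(12, 0)
hcf(12, 0) = 12  (base case)

12


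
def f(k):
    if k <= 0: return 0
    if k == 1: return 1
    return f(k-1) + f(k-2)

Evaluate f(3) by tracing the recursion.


Computing f(3) bottom-up:
f(0) = 0
f(1) = 1
f(2) = f(1) + f(0) = 1 + 0 = 1
f(3) = f(2) + f(1) = 1 + 1 = 2

2


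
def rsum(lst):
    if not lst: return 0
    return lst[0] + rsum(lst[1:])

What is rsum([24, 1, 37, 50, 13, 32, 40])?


rsum([24, 1, 37, 50, 13, 32, 40]) = 24 + rsum([1, 37, 50, 13, 32, 40])
rsum([1, 37, 50, 13, 32, 40]) = 1 + rsum([37, 50, 13, 32, 40])
rsum([37, 50, 13, 32, 40]) = 37 + rsum([50, 13, 32, 40])
rsum([50, 13, 32, 40]) = 50 + rsum([13, 32, 40])
rsum([13, 32, 40]) = 13 + rsum([32, 40])
rsum([32, 40]) = 32 + rsum([40])
rsum([40]) = 40 + rsum([])
rsum([]) = 0  (base case)
Total: 24 + 1 + 37 + 50 + 13 + 32 + 40 + 0 = 197

197


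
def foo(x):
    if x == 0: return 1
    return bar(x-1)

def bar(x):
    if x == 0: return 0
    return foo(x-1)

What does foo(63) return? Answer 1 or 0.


foo(63) = bar(62)
bar(62) = foo(61)
foo(61) = bar(60)
bar(60) = foo(59)
foo(59) = bar(58)
bar(58) = foo(57)
foo(57) = bar(56)
bar(56) = foo(55)
foo(55) = bar(54)
bar(54) = foo(53)
foo(53) = bar(52)
bar(52) = foo(51)
foo(51) = bar(50)
bar(50) = foo(49)
foo(49) = bar(48)
bar(48) = foo(47)
foo(47) = bar(46)
bar(46) = foo(45)
foo(45) = bar(44)
bar(44) = foo(43)
foo(43) = bar(42)
bar(42) = foo(41)
foo(41) = bar(40)
bar(40) = foo(39)
foo(39) = bar(38)
bar(38) = foo(37)
foo(37) = bar(36)
bar(36) = foo(35)
foo(35) = bar(34)
bar(34) = foo(33)
foo(33) = bar(32)
bar(32) = foo(31)
foo(31) = bar(30)
bar(30) = foo(29)
foo(29) = bar(28)
bar(28) = foo(27)
foo(27) = bar(26)
bar(26) = foo(25)
foo(25) = bar(24)
bar(24) = foo(23)
foo(23) = bar(22)
bar(22) = foo(21)
foo(21) = bar(20)
bar(20) = foo(19)
foo(19) = bar(18)
bar(18) = foo(17)
foo(17) = bar(16)
bar(16) = foo(15)
foo(15) = bar(14)
bar(14) = foo(13)
foo(13) = bar(12)
bar(12) = foo(11)
foo(11) = bar(10)
bar(10) = foo(9)
foo(9) = bar(8)
bar(8) = foo(7)
foo(7) = bar(6)
bar(6) = foo(5)
foo(5) = bar(4)
bar(4) = foo(3)
foo(3) = bar(2)
bar(2) = foo(1)
foo(1) = bar(0)
bar(0) = 0  (base case)
Result: 0

0


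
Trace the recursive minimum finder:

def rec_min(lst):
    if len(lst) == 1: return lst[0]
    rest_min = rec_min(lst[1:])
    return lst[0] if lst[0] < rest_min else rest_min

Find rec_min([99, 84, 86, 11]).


rec_min([99, 84, 86, 11]): compare 99 with rec_min([84, 86, 11])
rec_min([84, 86, 11]): compare 84 with rec_min([86, 11])
rec_min([86, 11]): compare 86 with rec_min([11])
rec_min([11]) = 11  (base case)
Compare 86 with 11 -> 11
Compare 84 with 11 -> 11
Compare 99 with 11 -> 11

11
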